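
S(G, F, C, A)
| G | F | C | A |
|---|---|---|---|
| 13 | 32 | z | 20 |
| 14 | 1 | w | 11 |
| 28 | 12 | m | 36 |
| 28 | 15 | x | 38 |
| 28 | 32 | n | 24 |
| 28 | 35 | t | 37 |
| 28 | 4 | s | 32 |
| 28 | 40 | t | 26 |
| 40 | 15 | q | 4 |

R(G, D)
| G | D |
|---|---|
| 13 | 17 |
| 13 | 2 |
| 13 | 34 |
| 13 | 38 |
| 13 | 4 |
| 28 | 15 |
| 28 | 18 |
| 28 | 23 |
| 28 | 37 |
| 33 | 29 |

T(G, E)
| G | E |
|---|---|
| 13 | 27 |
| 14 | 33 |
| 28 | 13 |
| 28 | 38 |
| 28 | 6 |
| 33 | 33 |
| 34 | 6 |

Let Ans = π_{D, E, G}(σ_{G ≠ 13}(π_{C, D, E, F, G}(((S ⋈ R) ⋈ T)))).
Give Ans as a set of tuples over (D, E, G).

{(15, 13, 28), (15, 38, 28), (15, 6, 28), (18, 13, 28), (18, 38, 28), (18, 6, 28), (23, 13, 28), (23, 38, 28), (23, 6, 28), (37, 13, 28), (37, 38, 28), (37, 6, 28)}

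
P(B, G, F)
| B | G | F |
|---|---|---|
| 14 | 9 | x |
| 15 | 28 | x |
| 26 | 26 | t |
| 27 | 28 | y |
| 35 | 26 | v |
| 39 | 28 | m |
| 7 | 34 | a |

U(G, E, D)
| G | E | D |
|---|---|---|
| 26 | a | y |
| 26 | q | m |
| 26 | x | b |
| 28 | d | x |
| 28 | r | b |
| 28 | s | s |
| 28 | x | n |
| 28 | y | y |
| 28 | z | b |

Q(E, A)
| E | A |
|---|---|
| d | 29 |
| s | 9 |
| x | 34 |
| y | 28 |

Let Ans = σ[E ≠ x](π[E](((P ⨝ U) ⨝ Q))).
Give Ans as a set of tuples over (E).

P ⋈ U (natural join on G): {(15, 28, x, d, x), (15, 28, x, r, b), (15, 28, x, s, s), (15, 28, x, x, n), (15, 28, x, y, y), (15, 28, x, z, b), (26, 26, t, a, y), (26, 26, t, q, m), (26, 26, t, x, b), (27, 28, y, d, x), (27, 28, y, r, b), (27, 28, y, s, s), (27, 28, y, x, n), (27, 28, y, y, y), (27, 28, y, z, b), (35, 26, v, a, y), (35, 26, v, q, m), (35, 26, v, x, b), (39, 28, m, d, x), (39, 28, m, r, b), (39, 28, m, s, s), (39, 28, m, x, n), (39, 28, m, y, y), (39, 28, m, z, b)}
(P ⨝ U) ⋈ Q (natural join on E): {(15, 28, x, d, x, 29), (15, 28, x, s, s, 9), (15, 28, x, x, n, 34), (15, 28, x, y, y, 28), (26, 26, t, x, b, 34), (27, 28, y, d, x, 29), (27, 28, y, s, s, 9), (27, 28, y, x, n, 34), (27, 28, y, y, y, 28), (35, 26, v, x, b, 34), (39, 28, m, d, x, 29), (39, 28, m, s, s, 9), (39, 28, m, x, n, 34), (39, 28, m, y, y, 28)}
π[E]: project onto (E) (10 duplicate(s) eliminated) → {d, s, x, y}
Selection E ≠ x: {d, s, y}

{d, s, y}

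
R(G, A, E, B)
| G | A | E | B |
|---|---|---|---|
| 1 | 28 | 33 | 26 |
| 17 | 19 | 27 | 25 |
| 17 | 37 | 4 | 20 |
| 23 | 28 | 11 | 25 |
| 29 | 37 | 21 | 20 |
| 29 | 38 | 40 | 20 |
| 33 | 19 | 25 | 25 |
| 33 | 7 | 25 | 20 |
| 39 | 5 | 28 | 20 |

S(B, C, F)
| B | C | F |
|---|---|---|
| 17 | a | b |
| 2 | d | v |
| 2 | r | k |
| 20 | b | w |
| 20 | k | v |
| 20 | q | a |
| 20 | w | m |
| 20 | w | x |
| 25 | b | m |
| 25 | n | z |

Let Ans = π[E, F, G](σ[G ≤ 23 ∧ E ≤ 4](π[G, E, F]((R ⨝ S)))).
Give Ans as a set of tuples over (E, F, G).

R ⋈ S (natural join on B): {(17, 19, 27, 25, b, m), (17, 19, 27, 25, n, z), (17, 37, 4, 20, b, w), (17, 37, 4, 20, k, v), (17, 37, 4, 20, q, a), (17, 37, 4, 20, w, m), (17, 37, 4, 20, w, x), (23, 28, 11, 25, b, m), (23, 28, 11, 25, n, z), (29, 37, 21, 20, b, w), (29, 37, 21, 20, k, v), (29, 37, 21, 20, q, a), (29, 37, 21, 20, w, m), (29, 37, 21, 20, w, x), (29, 38, 40, 20, b, w), (29, 38, 40, 20, k, v), (29, 38, 40, 20, q, a), (29, 38, 40, 20, w, m), (29, 38, 40, 20, w, x), (33, 19, 25, 25, b, m), (33, 19, 25, 25, n, z), (33, 7, 25, 20, b, w), (33, 7, 25, 20, k, v), (33, 7, 25, 20, q, a), (33, 7, 25, 20, w, m), (33, 7, 25, 20, w, x), (39, 5, 28, 20, b, w), (39, 5, 28, 20, k, v), (39, 5, 28, 20, q, a), (39, 5, 28, 20, w, m), (39, 5, 28, 20, w, x)}
π_{G, E, F} gives {(17, 27, m), (17, 27, z), (17, 4, a), (17, 4, m), (17, 4, v), (17, 4, w), (17, 4, x), (23, 11, m), (23, 11, z), (29, 21, a), (29, 21, m), (29, 21, v), (29, 21, w), (29, 21, x), (29, 40, a), (29, 40, m), (29, 40, v), (29, 40, w), (29, 40, x), (33, 25, a), (33, 25, m), (33, 25, v), (33, 25, w), (33, 25, x), (33, 25, z), (39, 28, a), (39, 28, m), (39, 28, v), (39, 28, w), (39, 28, x)} (1 duplicate(s) eliminated).
Selection G ≤ 23 ∧ E ≤ 4: {(17, 4, a), (17, 4, m), (17, 4, v), (17, 4, w), (17, 4, x)}
π_{E, F, G} gives {(4, a, 17), (4, m, 17), (4, v, 17), (4, w, 17), (4, x, 17)}.

{(4, a, 17), (4, m, 17), (4, v, 17), (4, w, 17), (4, x, 17)}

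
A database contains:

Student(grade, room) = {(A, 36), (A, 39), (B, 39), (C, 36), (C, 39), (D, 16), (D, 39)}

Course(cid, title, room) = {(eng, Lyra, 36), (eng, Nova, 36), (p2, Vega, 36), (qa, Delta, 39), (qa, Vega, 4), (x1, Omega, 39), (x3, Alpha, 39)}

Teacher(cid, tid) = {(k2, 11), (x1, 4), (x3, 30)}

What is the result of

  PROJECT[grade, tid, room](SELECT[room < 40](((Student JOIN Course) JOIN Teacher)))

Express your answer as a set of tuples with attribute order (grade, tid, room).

{(A, 30, 39), (A, 4, 39), (B, 30, 39), (B, 4, 39), (C, 30, 39), (C, 4, 39), (D, 30, 39), (D, 4, 39)}

Natural join on room: {(A, 36, eng, Lyra), (A, 36, eng, Nova), (A, 36, p2, Vega), (A, 39, qa, Delta), (A, 39, x1, Omega), (A, 39, x3, Alpha), (B, 39, qa, Delta), (B, 39, x1, Omega), (B, 39, x3, Alpha), (C, 36, eng, Lyra), (C, 36, eng, Nova), (C, 36, p2, Vega), (C, 39, qa, Delta), (C, 39, x1, Omega), (C, 39, x3, Alpha), (D, 39, qa, Delta), (D, 39, x1, Omega), (D, 39, x3, Alpha)}
Natural join on cid: {(A, 39, x1, Omega, 4), (A, 39, x3, Alpha, 30), (B, 39, x1, Omega, 4), (B, 39, x3, Alpha, 30), (C, 39, x1, Omega, 4), (C, 39, x3, Alpha, 30), (D, 39, x1, Omega, 4), (D, 39, x3, Alpha, 30)}
Filtering on room < 40 leaves {(A, 39, x1, Omega, 4), (A, 39, x3, Alpha, 30), (B, 39, x1, Omega, 4), (B, 39, x3, Alpha, 30), (C, 39, x1, Omega, 4), (C, 39, x3, Alpha, 30), (D, 39, x1, Omega, 4), (D, 39, x3, Alpha, 30)}.
Projecting to grade, tid, room: {(A, 30, 39), (A, 4, 39), (B, 30, 39), (B, 4, 39), (C, 30, 39), (C, 4, 39), (D, 30, 39), (D, 4, 39)}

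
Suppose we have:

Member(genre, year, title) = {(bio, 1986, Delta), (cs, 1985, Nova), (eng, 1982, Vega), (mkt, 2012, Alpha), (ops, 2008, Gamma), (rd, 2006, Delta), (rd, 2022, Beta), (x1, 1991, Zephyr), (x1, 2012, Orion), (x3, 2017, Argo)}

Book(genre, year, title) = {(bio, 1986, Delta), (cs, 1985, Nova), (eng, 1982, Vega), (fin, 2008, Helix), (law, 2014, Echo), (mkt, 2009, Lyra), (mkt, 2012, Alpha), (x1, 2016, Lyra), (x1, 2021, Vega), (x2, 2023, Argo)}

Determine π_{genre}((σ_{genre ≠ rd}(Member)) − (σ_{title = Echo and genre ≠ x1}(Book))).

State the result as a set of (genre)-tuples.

{bio, cs, eng, mkt, ops, x1, x3}

Filtering on genre ≠ rd leaves {(bio, 1986, Delta), (cs, 1985, Nova), (eng, 1982, Vega), (mkt, 2012, Alpha), (ops, 2008, Gamma), (x1, 1991, Zephyr), (x1, 2012, Orion), (x3, 2017, Argo)}.
Filtering on title = Echo and genre ≠ x1 leaves {(law, 2014, Echo)}.
Taking the difference: {(bio, 1986, Delta), (cs, 1985, Nova), (eng, 1982, Vega), (mkt, 2012, Alpha), (ops, 2008, Gamma), (x1, 1991, Zephyr), (x1, 2012, Orion), (x3, 2017, Argo)}
Projecting to genre (1 duplicate(s) eliminated): {bio, cs, eng, mkt, ops, x1, x3}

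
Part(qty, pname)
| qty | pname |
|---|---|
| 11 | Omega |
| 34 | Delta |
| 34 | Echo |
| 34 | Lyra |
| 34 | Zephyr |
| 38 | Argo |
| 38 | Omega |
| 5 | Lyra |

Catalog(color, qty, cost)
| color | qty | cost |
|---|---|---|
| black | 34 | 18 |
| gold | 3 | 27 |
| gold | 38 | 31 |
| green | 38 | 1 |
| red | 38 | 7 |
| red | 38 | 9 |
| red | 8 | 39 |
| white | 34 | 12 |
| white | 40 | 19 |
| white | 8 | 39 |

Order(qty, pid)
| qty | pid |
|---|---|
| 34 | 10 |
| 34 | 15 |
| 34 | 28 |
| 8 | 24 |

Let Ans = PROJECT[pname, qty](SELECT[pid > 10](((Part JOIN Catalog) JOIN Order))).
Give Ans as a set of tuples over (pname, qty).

{(Delta, 34), (Echo, 34), (Lyra, 34), (Zephyr, 34)}

Joining Part and Catalog on qty yields {(34, Delta, black, 18), (34, Delta, white, 12), (34, Echo, black, 18), (34, Echo, white, 12), (34, Lyra, black, 18), (34, Lyra, white, 12), (34, Zephyr, black, 18), (34, Zephyr, white, 12), (38, Argo, gold, 31), (38, Argo, green, 1), (38, Argo, red, 7), (38, Argo, red, 9), (38, Omega, gold, 31), (38, Omega, green, 1), (38, Omega, red, 7), (38, Omega, red, 9)}.
Joining (Part JOIN Catalog) and Order on qty yields {(34, Delta, black, 18, 10), (34, Delta, black, 18, 15), (34, Delta, black, 18, 28), (34, Delta, white, 12, 10), (34, Delta, white, 12, 15), (34, Delta, white, 12, 28), (34, Echo, black, 18, 10), (34, Echo, black, 18, 15), (34, Echo, black, 18, 28), (34, Echo, white, 12, 10), (34, Echo, white, 12, 15), (34, Echo, white, 12, 28), (34, Lyra, black, 18, 10), (34, Lyra, black, 18, 15), (34, Lyra, black, 18, 28), (34, Lyra, white, 12, 10), (34, Lyra, white, 12, 15), (34, Lyra, white, 12, 28), (34, Zephyr, black, 18, 10), (34, Zephyr, black, 18, 15), (34, Zephyr, black, 18, 28), (34, Zephyr, white, 12, 10), (34, Zephyr, white, 12, 15), (34, Zephyr, white, 12, 28)}.
σ[pid > 10]: keep tuples satisfying pid > 10 → {(34, Delta, black, 18, 15), (34, Delta, black, 18, 28), (34, Delta, white, 12, 15), (34, Delta, white, 12, 28), (34, Echo, black, 18, 15), (34, Echo, black, 18, 28), (34, Echo, white, 12, 15), (34, Echo, white, 12, 28), (34, Lyra, black, 18, 15), (34, Lyra, black, 18, 28), (34, Lyra, white, 12, 15), (34, Lyra, white, 12, 28), (34, Zephyr, black, 18, 15), (34, Zephyr, black, 18, 28), (34, Zephyr, white, 12, 15), (34, Zephyr, white, 12, 28)}
Projecting to pname, qty (12 duplicate(s) eliminated): {(Delta, 34), (Echo, 34), (Lyra, 34), (Zephyr, 34)}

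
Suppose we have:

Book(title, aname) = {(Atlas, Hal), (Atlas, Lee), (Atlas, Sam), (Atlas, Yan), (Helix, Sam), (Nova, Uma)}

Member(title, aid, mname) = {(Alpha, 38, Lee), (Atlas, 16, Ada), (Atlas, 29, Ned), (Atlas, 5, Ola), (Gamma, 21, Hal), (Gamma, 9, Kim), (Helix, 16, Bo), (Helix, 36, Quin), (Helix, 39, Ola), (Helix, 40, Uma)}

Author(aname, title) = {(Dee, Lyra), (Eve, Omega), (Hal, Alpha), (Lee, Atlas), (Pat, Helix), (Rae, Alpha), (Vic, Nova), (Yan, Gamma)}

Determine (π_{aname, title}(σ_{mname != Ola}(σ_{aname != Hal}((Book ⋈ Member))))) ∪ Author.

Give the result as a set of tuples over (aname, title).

Book ⋈ Member (natural join on title): {(Atlas, Hal, 16, Ada), (Atlas, Hal, 29, Ned), (Atlas, Hal, 5, Ola), (Atlas, Lee, 16, Ada), (Atlas, Lee, 29, Ned), (Atlas, Lee, 5, Ola), (Atlas, Sam, 16, Ada), (Atlas, Sam, 29, Ned), (Atlas, Sam, 5, Ola), (Atlas, Yan, 16, Ada), (Atlas, Yan, 29, Ned), (Atlas, Yan, 5, Ola), (Helix, Sam, 16, Bo), (Helix, Sam, 36, Quin), (Helix, Sam, 39, Ola), (Helix, Sam, 40, Uma)}
σ[aname != Hal]: keep tuples satisfying aname != Hal → {(Atlas, Lee, 16, Ada), (Atlas, Lee, 29, Ned), (Atlas, Lee, 5, Ola), (Atlas, Sam, 16, Ada), (Atlas, Sam, 29, Ned), (Atlas, Sam, 5, Ola), (Atlas, Yan, 16, Ada), (Atlas, Yan, 29, Ned), (Atlas, Yan, 5, Ola), (Helix, Sam, 16, Bo), (Helix, Sam, 36, Quin), (Helix, Sam, 39, Ola), (Helix, Sam, 40, Uma)}
σ[mname != Ola]: keep tuples satisfying mname != Ola → {(Atlas, Lee, 16, Ada), (Atlas, Lee, 29, Ned), (Atlas, Sam, 16, Ada), (Atlas, Sam, 29, Ned), (Atlas, Yan, 16, Ada), (Atlas, Yan, 29, Ned), (Helix, Sam, 16, Bo), (Helix, Sam, 36, Quin), (Helix, Sam, 40, Uma)}
π[aname, title]: project onto (aname, title) (5 duplicate(s) eliminated) → {(Lee, Atlas), (Sam, Atlas), (Sam, Helix), (Yan, Atlas)}
Union: {(Lee, Atlas), (Sam, Atlas), (Sam, Helix), (Yan, Atlas)} with {(Dee, Lyra), (Eve, Omega), (Hal, Alpha), (Lee, Atlas), (Pat, Helix), (Rae, Alpha), (Vic, Nova), (Yan, Gamma)} → {(Dee, Lyra), (Eve, Omega), (Hal, Alpha), (Lee, Atlas), (Pat, Helix), (Rae, Alpha), (Sam, Atlas), (Sam, Helix), (Vic, Nova), (Yan, Atlas), (Yan, Gamma)}

{(Dee, Lyra), (Eve, Omega), (Hal, Alpha), (Lee, Atlas), (Pat, Helix), (Rae, Alpha), (Sam, Atlas), (Sam, Helix), (Vic, Nova), (Yan, Atlas), (Yan, Gamma)}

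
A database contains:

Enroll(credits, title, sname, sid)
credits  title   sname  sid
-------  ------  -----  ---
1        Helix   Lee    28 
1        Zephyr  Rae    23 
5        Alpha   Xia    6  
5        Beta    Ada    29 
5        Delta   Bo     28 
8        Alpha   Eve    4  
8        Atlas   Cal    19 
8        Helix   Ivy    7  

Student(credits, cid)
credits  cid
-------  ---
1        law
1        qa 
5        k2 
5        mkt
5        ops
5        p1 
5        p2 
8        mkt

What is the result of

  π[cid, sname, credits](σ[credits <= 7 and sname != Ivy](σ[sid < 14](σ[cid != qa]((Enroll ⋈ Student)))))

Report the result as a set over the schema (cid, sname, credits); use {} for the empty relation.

{(k2, Xia, 5), (mkt, Xia, 5), (ops, Xia, 5), (p1, Xia, 5), (p2, Xia, 5)}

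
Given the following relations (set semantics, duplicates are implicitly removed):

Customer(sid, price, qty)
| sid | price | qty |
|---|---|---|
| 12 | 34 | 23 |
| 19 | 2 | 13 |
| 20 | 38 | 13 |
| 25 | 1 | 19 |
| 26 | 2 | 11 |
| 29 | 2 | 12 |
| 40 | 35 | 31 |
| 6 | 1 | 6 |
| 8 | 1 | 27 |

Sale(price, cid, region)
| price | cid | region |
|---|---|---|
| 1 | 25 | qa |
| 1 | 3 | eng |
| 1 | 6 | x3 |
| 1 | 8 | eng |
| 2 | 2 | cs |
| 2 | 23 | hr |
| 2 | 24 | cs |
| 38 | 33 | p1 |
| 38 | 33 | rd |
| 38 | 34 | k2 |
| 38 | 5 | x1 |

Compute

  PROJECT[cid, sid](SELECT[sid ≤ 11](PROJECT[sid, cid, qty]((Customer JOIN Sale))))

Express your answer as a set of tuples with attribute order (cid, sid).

Natural join on price: {(19, 2, 13, 2, cs), (19, 2, 13, 23, hr), (19, 2, 13, 24, cs), (20, 38, 13, 33, p1), (20, 38, 13, 33, rd), (20, 38, 13, 34, k2), (20, 38, 13, 5, x1), (25, 1, 19, 25, qa), (25, 1, 19, 3, eng), (25, 1, 19, 6, x3), (25, 1, 19, 8, eng), (26, 2, 11, 2, cs), (26, 2, 11, 23, hr), (26, 2, 11, 24, cs), (29, 2, 12, 2, cs), (29, 2, 12, 23, hr), (29, 2, 12, 24, cs), (6, 1, 6, 25, qa), (6, 1, 6, 3, eng), (6, 1, 6, 6, x3), (6, 1, 6, 8, eng), (8, 1, 27, 25, qa), (8, 1, 27, 3, eng), (8, 1, 27, 6, x3), (8, 1, 27, 8, eng)}
Projecting to sid, cid, qty (1 duplicate(s) eliminated): {(19, 2, 13), (19, 23, 13), (19, 24, 13), (20, 33, 13), (20, 34, 13), (20, 5, 13), (25, 25, 19), (25, 3, 19), (25, 6, 19), (25, 8, 19), (26, 2, 11), (26, 23, 11), (26, 24, 11), (29, 2, 12), (29, 23, 12), (29, 24, 12), (6, 25, 6), (6, 3, 6), (6, 6, 6), (6, 8, 6), (8, 25, 27), (8, 3, 27), (8, 6, 27), (8, 8, 27)}
Filtering on sid ≤ 11 leaves {(6, 25, 6), (6, 3, 6), (6, 6, 6), (6, 8, 6), (8, 25, 27), (8, 3, 27), (8, 6, 27), (8, 8, 27)}.
Projecting to cid, sid: {(25, 6), (25, 8), (3, 6), (3, 8), (6, 6), (6, 8), (8, 6), (8, 8)}

{(25, 6), (25, 8), (3, 6), (3, 8), (6, 6), (6, 8), (8, 6), (8, 8)}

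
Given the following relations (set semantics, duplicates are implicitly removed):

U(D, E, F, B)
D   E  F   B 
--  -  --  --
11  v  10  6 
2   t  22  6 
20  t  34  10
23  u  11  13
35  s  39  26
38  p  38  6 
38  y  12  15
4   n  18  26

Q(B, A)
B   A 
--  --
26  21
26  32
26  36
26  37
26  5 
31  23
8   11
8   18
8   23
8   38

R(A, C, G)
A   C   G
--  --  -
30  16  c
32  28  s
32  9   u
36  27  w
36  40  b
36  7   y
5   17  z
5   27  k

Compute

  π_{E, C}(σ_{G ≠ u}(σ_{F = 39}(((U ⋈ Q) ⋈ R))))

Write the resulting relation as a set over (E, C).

{(s, 17), (s, 27), (s, 28), (s, 40), (s, 7)}

Joining U and Q on B yields {(35, s, 39, 26, 21), (35, s, 39, 26, 32), (35, s, 39, 26, 36), (35, s, 39, 26, 37), (35, s, 39, 26, 5), (4, n, 18, 26, 21), (4, n, 18, 26, 32), (4, n, 18, 26, 36), (4, n, 18, 26, 37), (4, n, 18, 26, 5)}.
Joining (U ⋈ Q) and R on A yields {(35, s, 39, 26, 32, 28, s), (35, s, 39, 26, 32, 9, u), (35, s, 39, 26, 36, 27, w), (35, s, 39, 26, 36, 40, b), (35, s, 39, 26, 36, 7, y), (35, s, 39, 26, 5, 17, z), (35, s, 39, 26, 5, 27, k), (4, n, 18, 26, 32, 28, s), (4, n, 18, 26, 32, 9, u), (4, n, 18, 26, 36, 27, w), (4, n, 18, 26, 36, 40, b), (4, n, 18, 26, 36, 7, y), (4, n, 18, 26, 5, 17, z), (4, n, 18, 26, 5, 27, k)}.
σ[F = 39]: keep tuples satisfying F = 39 → {(35, s, 39, 26, 32, 28, s), (35, s, 39, 26, 32, 9, u), (35, s, 39, 26, 36, 27, w), (35, s, 39, 26, 36, 40, b), (35, s, 39, 26, 36, 7, y), (35, s, 39, 26, 5, 17, z), (35, s, 39, 26, 5, 27, k)}
σ[G ≠ u]: keep tuples satisfying G ≠ u → {(35, s, 39, 26, 32, 28, s), (35, s, 39, 26, 36, 27, w), (35, s, 39, 26, 36, 40, b), (35, s, 39, 26, 36, 7, y), (35, s, 39, 26, 5, 17, z), (35, s, 39, 26, 5, 27, k)}
π[E, C]: project onto (E, C) (1 duplicate(s) eliminated) → {(s, 17), (s, 27), (s, 28), (s, 40), (s, 7)}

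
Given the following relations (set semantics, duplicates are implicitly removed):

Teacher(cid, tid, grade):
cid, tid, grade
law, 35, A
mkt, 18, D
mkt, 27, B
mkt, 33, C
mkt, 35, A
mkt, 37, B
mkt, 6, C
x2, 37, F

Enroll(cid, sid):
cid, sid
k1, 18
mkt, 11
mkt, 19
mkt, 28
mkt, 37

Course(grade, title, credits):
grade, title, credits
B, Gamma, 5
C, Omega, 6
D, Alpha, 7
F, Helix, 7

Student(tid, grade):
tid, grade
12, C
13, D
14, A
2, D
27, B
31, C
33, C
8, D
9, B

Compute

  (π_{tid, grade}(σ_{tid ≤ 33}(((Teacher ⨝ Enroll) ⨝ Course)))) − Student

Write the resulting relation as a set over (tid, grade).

{(18, D), (6, C)}

Teacher ⋈ Enroll (natural join on cid): {(mkt, 18, D, 11), (mkt, 18, D, 19), (mkt, 18, D, 28), (mkt, 18, D, 37), (mkt, 27, B, 11), (mkt, 27, B, 19), (mkt, 27, B, 28), (mkt, 27, B, 37), (mkt, 33, C, 11), (mkt, 33, C, 19), (mkt, 33, C, 28), (mkt, 33, C, 37), (mkt, 35, A, 11), (mkt, 35, A, 19), (mkt, 35, A, 28), (mkt, 35, A, 37), (mkt, 37, B, 11), (mkt, 37, B, 19), (mkt, 37, B, 28), (mkt, 37, B, 37), (mkt, 6, C, 11), (mkt, 6, C, 19), (mkt, 6, C, 28), (mkt, 6, C, 37)}
(Teacher ⨝ Enroll) ⋈ Course (natural join on grade): {(mkt, 18, D, 11, Alpha, 7), (mkt, 18, D, 19, Alpha, 7), (mkt, 18, D, 28, Alpha, 7), (mkt, 18, D, 37, Alpha, 7), (mkt, 27, B, 11, Gamma, 5), (mkt, 27, B, 19, Gamma, 5), (mkt, 27, B, 28, Gamma, 5), (mkt, 27, B, 37, Gamma, 5), (mkt, 33, C, 11, Omega, 6), (mkt, 33, C, 19, Omega, 6), (mkt, 33, C, 28, Omega, 6), (mkt, 33, C, 37, Omega, 6), (mkt, 37, B, 11, Gamma, 5), (mkt, 37, B, 19, Gamma, 5), (mkt, 37, B, 28, Gamma, 5), (mkt, 37, B, 37, Gamma, 5), (mkt, 6, C, 11, Omega, 6), (mkt, 6, C, 19, Omega, 6), (mkt, 6, C, 28, Omega, 6), (mkt, 6, C, 37, Omega, 6)}
Apply σ_{tid ≤ 33}; surviving tuples: {(mkt, 18, D, 11, Alpha, 7), (mkt, 18, D, 19, Alpha, 7), (mkt, 18, D, 28, Alpha, 7), (mkt, 18, D, 37, Alpha, 7), (mkt, 27, B, 11, Gamma, 5), (mkt, 27, B, 19, Gamma, 5), (mkt, 27, B, 28, Gamma, 5), (mkt, 27, B, 37, Gamma, 5), (mkt, 33, C, 11, Omega, 6), (mkt, 33, C, 19, Omega, 6), (mkt, 33, C, 28, Omega, 6), (mkt, 33, C, 37, Omega, 6), (mkt, 6, C, 11, Omega, 6), (mkt, 6, C, 19, Omega, 6), (mkt, 6, C, 28, Omega, 6), (mkt, 6, C, 37, Omega, 6)}
π_{tid, grade} gives {(18, D), (27, B), (33, C), (6, C)} (12 duplicate(s) eliminated).
Set difference of the two operands is {(18, D), (6, C)}.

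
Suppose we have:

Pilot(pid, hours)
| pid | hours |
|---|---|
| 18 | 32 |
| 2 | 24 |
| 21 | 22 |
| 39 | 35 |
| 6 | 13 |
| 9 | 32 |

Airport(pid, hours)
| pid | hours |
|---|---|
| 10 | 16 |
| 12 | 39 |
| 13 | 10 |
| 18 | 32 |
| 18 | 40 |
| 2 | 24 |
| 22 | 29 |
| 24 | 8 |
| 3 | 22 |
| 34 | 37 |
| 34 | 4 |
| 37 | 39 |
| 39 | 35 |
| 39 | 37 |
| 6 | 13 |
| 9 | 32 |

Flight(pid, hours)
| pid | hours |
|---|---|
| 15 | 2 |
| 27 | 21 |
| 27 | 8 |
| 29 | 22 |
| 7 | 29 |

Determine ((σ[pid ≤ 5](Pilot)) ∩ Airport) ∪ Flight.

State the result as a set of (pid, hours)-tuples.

Filtering on pid ≤ 5 leaves {(2, 24)}.
Taking the intersection: {(2, 24)}
Taking the union: {(15, 2), (2, 24), (27, 21), (27, 8), (29, 22), (7, 29)}

{(15, 2), (2, 24), (27, 21), (27, 8), (29, 22), (7, 29)}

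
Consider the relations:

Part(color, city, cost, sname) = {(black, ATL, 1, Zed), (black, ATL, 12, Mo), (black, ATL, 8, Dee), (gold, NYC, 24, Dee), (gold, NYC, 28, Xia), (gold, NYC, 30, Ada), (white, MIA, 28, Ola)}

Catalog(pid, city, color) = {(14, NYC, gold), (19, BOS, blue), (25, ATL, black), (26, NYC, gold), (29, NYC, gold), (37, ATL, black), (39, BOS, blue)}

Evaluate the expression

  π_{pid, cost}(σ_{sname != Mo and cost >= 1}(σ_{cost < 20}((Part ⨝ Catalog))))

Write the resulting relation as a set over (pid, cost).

Natural join on color, city: {(black, ATL, 1, Zed, 25), (black, ATL, 1, Zed, 37), (black, ATL, 12, Mo, 25), (black, ATL, 12, Mo, 37), (black, ATL, 8, Dee, 25), (black, ATL, 8, Dee, 37), (gold, NYC, 24, Dee, 14), (gold, NYC, 24, Dee, 26), (gold, NYC, 24, Dee, 29), (gold, NYC, 28, Xia, 14), (gold, NYC, 28, Xia, 26), (gold, NYC, 28, Xia, 29), (gold, NYC, 30, Ada, 14), (gold, NYC, 30, Ada, 26), (gold, NYC, 30, Ada, 29)}
Apply σ_{cost < 20}; surviving tuples: {(black, ATL, 1, Zed, 25), (black, ATL, 1, Zed, 37), (black, ATL, 12, Mo, 25), (black, ATL, 12, Mo, 37), (black, ATL, 8, Dee, 25), (black, ATL, 8, Dee, 37)}
Apply σ_{sname != Mo and cost >= 1}; surviving tuples: {(black, ATL, 1, Zed, 25), (black, ATL, 1, Zed, 37), (black, ATL, 8, Dee, 25), (black, ATL, 8, Dee, 37)}
Keep only column(s) pid, cost: {(25, 1), (25, 8), (37, 1), (37, 8)}

{(25, 1), (25, 8), (37, 1), (37, 8)}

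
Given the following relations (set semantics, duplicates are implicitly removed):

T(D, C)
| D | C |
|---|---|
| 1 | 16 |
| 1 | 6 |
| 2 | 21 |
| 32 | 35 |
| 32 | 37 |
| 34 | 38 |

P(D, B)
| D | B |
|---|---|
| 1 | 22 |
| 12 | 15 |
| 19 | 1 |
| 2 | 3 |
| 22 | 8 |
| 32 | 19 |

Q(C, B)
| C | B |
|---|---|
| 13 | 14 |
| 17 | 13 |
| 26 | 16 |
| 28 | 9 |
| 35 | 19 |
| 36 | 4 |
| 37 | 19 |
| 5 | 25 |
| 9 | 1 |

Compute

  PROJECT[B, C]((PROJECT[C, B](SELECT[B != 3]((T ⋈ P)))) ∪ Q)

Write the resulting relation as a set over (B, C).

T ⋈ P (natural join on D): {(1, 16, 22), (1, 6, 22), (2, 21, 3), (32, 35, 19), (32, 37, 19)}
Filtering on B != 3 leaves {(1, 16, 22), (1, 6, 22), (32, 35, 19), (32, 37, 19)}.
π[C, B]: project onto (C, B) → {(16, 22), (35, 19), (37, 19), (6, 22)}
Set union of the two operands is {(13, 14), (16, 22), (17, 13), (26, 16), (28, 9), (35, 19), (36, 4), (37, 19), (5, 25), (6, 22), (9, 1)}.
π[B, C]: project onto (B, C) → {(1, 9), (13, 17), (14, 13), (16, 26), (19, 35), (19, 37), (22, 16), (22, 6), (25, 5), (4, 36), (9, 28)}

{(1, 9), (13, 17), (14, 13), (16, 26), (19, 35), (19, 37), (22, 16), (22, 6), (25, 5), (4, 36), (9, 28)}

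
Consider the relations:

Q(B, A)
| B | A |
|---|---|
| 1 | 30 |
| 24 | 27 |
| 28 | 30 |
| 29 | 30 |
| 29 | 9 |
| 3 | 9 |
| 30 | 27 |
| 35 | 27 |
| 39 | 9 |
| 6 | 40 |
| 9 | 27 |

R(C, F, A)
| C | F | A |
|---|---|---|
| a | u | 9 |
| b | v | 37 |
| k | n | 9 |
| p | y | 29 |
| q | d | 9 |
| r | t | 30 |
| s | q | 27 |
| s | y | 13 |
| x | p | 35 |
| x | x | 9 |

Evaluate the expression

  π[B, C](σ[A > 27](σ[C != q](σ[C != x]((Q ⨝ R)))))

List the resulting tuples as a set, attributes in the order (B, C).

Natural join on A: {(1, 30, r, t), (24, 27, s, q), (28, 30, r, t), (29, 30, r, t), (29, 9, a, u), (29, 9, k, n), (29, 9, q, d), (29, 9, x, x), (3, 9, a, u), (3, 9, k, n), (3, 9, q, d), (3, 9, x, x), (30, 27, s, q), (35, 27, s, q), (39, 9, a, u), (39, 9, k, n), (39, 9, q, d), (39, 9, x, x), (9, 27, s, q)}
Filtering on C != x leaves {(1, 30, r, t), (24, 27, s, q), (28, 30, r, t), (29, 30, r, t), (29, 9, a, u), (29, 9, k, n), (29, 9, q, d), (3, 9, a, u), (3, 9, k, n), (3, 9, q, d), (30, 27, s, q), (35, 27, s, q), (39, 9, a, u), (39, 9, k, n), (39, 9, q, d), (9, 27, s, q)}.
Filtering on C != q leaves {(1, 30, r, t), (24, 27, s, q), (28, 30, r, t), (29, 30, r, t), (29, 9, a, u), (29, 9, k, n), (3, 9, a, u), (3, 9, k, n), (30, 27, s, q), (35, 27, s, q), (39, 9, a, u), (39, 9, k, n), (9, 27, s, q)}.
Filtering on A > 27 leaves {(1, 30, r, t), (28, 30, r, t), (29, 30, r, t)}.
Projecting to B, C: {(1, r), (28, r), (29, r)}

{(1, r), (28, r), (29, r)}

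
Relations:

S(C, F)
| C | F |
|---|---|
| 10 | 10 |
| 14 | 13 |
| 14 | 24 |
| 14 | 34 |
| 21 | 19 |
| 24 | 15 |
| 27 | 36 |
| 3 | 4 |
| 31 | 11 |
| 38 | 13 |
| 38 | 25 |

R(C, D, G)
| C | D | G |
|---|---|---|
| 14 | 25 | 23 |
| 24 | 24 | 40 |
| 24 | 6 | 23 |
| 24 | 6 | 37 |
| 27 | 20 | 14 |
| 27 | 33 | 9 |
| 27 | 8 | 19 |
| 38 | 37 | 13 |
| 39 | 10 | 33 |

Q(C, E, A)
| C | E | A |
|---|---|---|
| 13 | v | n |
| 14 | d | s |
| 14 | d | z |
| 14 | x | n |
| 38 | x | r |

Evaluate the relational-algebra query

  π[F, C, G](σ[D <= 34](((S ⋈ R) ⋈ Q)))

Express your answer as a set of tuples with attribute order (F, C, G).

{(13, 14, 23), (24, 14, 23), (34, 14, 23)}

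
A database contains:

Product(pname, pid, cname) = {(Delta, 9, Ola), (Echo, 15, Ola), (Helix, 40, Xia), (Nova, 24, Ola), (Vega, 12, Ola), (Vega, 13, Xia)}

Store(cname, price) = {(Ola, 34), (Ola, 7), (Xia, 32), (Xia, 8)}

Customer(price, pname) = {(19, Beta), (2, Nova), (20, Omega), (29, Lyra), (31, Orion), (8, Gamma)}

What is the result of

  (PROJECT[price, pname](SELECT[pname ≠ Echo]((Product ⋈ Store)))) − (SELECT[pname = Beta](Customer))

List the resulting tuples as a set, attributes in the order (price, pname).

Product ⋈ Store (natural join on cname): {(Delta, 9, Ola, 34), (Delta, 9, Ola, 7), (Echo, 15, Ola, 34), (Echo, 15, Ola, 7), (Helix, 40, Xia, 32), (Helix, 40, Xia, 8), (Nova, 24, Ola, 34), (Nova, 24, Ola, 7), (Vega, 12, Ola, 34), (Vega, 12, Ola, 7), (Vega, 13, Xia, 32), (Vega, 13, Xia, 8)}
Apply σ_{pname ≠ Echo}; surviving tuples: {(Delta, 9, Ola, 34), (Delta, 9, Ola, 7), (Helix, 40, Xia, 32), (Helix, 40, Xia, 8), (Nova, 24, Ola, 34), (Nova, 24, Ola, 7), (Vega, 12, Ola, 34), (Vega, 12, Ola, 7), (Vega, 13, Xia, 32), (Vega, 13, Xia, 8)}
Projecting to price, pname: {(32, Helix), (32, Vega), (34, Delta), (34, Nova), (34, Vega), (7, Delta), (7, Nova), (7, Vega), (8, Helix), (8, Vega)}
Apply σ_{pname = Beta}; surviving tuples: {(19, Beta)}
Taking the difference: {(32, Helix), (32, Vega), (34, Delta), (34, Nova), (34, Vega), (7, Delta), (7, Nova), (7, Vega), (8, Helix), (8, Vega)}

{(32, Helix), (32, Vega), (34, Delta), (34, Nova), (34, Vega), (7, Delta), (7, Nova), (7, Vega), (8, Helix), (8, Vega)}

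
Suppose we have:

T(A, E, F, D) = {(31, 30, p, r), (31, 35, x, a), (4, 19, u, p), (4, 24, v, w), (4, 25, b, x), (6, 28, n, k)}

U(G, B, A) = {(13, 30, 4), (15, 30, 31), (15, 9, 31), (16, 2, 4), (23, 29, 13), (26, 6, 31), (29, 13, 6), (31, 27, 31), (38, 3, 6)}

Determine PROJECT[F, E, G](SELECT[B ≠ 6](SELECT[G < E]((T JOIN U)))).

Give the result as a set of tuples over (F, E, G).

Joining T and U on A yields {(31, 30, p, r, 15, 30), (31, 30, p, r, 15, 9), (31, 30, p, r, 26, 6), (31, 30, p, r, 31, 27), (31, 35, x, a, 15, 30), (31, 35, x, a, 15, 9), (31, 35, x, a, 26, 6), (31, 35, x, a, 31, 27), (4, 19, u, p, 13, 30), (4, 19, u, p, 16, 2), (4, 24, v, w, 13, 30), (4, 24, v, w, 16, 2), (4, 25, b, x, 13, 30), (4, 25, b, x, 16, 2), (6, 28, n, k, 29, 13), (6, 28, n, k, 38, 3)}.
σ[G < E]: keep tuples satisfying G < E → {(31, 30, p, r, 15, 30), (31, 30, p, r, 15, 9), (31, 30, p, r, 26, 6), (31, 35, x, a, 15, 30), (31, 35, x, a, 15, 9), (31, 35, x, a, 26, 6), (31, 35, x, a, 31, 27), (4, 19, u, p, 13, 30), (4, 19, u, p, 16, 2), (4, 24, v, w, 13, 30), (4, 24, v, w, 16, 2), (4, 25, b, x, 13, 30), (4, 25, b, x, 16, 2)}
σ[B ≠ 6]: keep tuples satisfying B ≠ 6 → {(31, 30, p, r, 15, 30), (31, 30, p, r, 15, 9), (31, 35, x, a, 15, 30), (31, 35, x, a, 15, 9), (31, 35, x, a, 31, 27), (4, 19, u, p, 13, 30), (4, 19, u, p, 16, 2), (4, 24, v, w, 13, 30), (4, 24, v, w, 16, 2), (4, 25, b, x, 13, 30), (4, 25, b, x, 16, 2)}
π[F, E, G]: project onto (F, E, G) (2 duplicate(s) eliminated) → {(b, 25, 13), (b, 25, 16), (p, 30, 15), (u, 19, 13), (u, 19, 16), (v, 24, 13), (v, 24, 16), (x, 35, 15), (x, 35, 31)}

{(b, 25, 13), (b, 25, 16), (p, 30, 15), (u, 19, 13), (u, 19, 16), (v, 24, 13), (v, 24, 16), (x, 35, 15), (x, 35, 31)}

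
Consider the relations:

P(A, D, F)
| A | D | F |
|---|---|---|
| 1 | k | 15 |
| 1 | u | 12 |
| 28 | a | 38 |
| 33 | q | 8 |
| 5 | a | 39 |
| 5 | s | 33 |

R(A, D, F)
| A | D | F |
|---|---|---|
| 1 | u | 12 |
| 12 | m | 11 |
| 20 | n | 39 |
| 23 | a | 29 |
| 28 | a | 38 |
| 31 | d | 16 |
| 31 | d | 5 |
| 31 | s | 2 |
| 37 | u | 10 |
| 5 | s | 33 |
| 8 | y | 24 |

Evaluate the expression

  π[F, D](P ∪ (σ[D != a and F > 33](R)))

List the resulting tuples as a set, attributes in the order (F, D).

{(12, u), (15, k), (33, s), (38, a), (39, a), (39, n), (8, q)}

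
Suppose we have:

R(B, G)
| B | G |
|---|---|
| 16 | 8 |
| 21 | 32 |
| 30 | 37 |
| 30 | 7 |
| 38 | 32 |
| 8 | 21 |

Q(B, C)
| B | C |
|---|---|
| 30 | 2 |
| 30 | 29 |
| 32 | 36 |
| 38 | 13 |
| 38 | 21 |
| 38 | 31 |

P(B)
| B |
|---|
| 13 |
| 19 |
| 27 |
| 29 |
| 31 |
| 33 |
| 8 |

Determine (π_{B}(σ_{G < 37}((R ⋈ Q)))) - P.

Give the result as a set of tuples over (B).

{30, 38}

Natural join on B: {(30, 37, 2), (30, 37, 29), (30, 7, 2), (30, 7, 29), (38, 32, 13), (38, 32, 21), (38, 32, 31)}
Apply σ_{G < 37}; surviving tuples: {(30, 7, 2), (30, 7, 29), (38, 32, 13), (38, 32, 21), (38, 32, 31)}
π[B]: project onto (B) (3 duplicate(s) eliminated) → {30, 38}
Difference: {30, 38} with {13, 19, 27, 29, 31, 33, 8} → {30, 38}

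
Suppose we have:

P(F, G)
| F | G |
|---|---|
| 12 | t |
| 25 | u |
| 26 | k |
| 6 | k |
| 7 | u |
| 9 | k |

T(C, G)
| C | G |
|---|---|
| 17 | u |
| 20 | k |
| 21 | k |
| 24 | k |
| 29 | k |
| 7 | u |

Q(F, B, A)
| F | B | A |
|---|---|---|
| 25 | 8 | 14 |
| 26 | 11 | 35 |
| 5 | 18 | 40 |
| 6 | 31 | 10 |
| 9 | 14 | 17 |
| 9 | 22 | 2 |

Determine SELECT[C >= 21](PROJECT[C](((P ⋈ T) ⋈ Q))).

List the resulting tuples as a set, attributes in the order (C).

{21, 24, 29}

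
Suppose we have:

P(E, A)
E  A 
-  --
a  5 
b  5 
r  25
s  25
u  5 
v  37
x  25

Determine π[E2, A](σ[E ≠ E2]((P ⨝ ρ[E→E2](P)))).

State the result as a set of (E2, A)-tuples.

{(a, 5), (b, 5), (r, 25), (s, 25), (u, 5), (x, 25)}

ρ[E→E2]: schema becomes (E2, A); tuples unchanged.
Natural join on A: {(a, 5, a), (a, 5, b), (a, 5, u), (b, 5, a), (b, 5, b), (b, 5, u), (r, 25, r), (r, 25, s), (r, 25, x), (s, 25, r), (s, 25, s), (s, 25, x), (u, 5, a), (u, 5, b), (u, 5, u), (v, 37, v), (x, 25, r), (x, 25, s), (x, 25, x)}
Apply σ_{E ≠ E2}; surviving tuples: {(a, 5, b), (a, 5, u), (b, 5, a), (b, 5, u), (r, 25, s), (r, 25, x), (s, 25, r), (s, 25, x), (u, 5, a), (u, 5, b), (x, 25, r), (x, 25, s)}
Projecting to E2, A (6 duplicate(s) eliminated): {(a, 5), (b, 5), (r, 25), (s, 25), (u, 5), (x, 25)}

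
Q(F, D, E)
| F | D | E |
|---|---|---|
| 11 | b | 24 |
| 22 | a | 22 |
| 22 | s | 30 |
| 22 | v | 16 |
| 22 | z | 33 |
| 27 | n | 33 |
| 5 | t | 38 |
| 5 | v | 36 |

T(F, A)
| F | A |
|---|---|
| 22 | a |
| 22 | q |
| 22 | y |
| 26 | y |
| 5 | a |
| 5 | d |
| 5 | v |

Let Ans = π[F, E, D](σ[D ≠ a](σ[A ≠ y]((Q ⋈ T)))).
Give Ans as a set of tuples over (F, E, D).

Q ⋈ T (natural join on F): {(22, a, 22, a), (22, a, 22, q), (22, a, 22, y), (22, s, 30, a), (22, s, 30, q), (22, s, 30, y), (22, v, 16, a), (22, v, 16, q), (22, v, 16, y), (22, z, 33, a), (22, z, 33, q), (22, z, 33, y), (5, t, 38, a), (5, t, 38, d), (5, t, 38, v), (5, v, 36, a), (5, v, 36, d), (5, v, 36, v)}
Selection A ≠ y: {(22, a, 22, a), (22, a, 22, q), (22, s, 30, a), (22, s, 30, q), (22, v, 16, a), (22, v, 16, q), (22, z, 33, a), (22, z, 33, q), (5, t, 38, a), (5, t, 38, d), (5, t, 38, v), (5, v, 36, a), (5, v, 36, d), (5, v, 36, v)}
Selection D ≠ a: {(22, s, 30, a), (22, s, 30, q), (22, v, 16, a), (22, v, 16, q), (22, z, 33, a), (22, z, 33, q), (5, t, 38, a), (5, t, 38, d), (5, t, 38, v), (5, v, 36, a), (5, v, 36, d), (5, v, 36, v)}
Keep only column(s) F, E, D (7 duplicate(s) eliminated): {(22, 16, v), (22, 30, s), (22, 33, z), (5, 36, v), (5, 38, t)}

{(22, 16, v), (22, 30, s), (22, 33, z), (5, 36, v), (5, 38, t)}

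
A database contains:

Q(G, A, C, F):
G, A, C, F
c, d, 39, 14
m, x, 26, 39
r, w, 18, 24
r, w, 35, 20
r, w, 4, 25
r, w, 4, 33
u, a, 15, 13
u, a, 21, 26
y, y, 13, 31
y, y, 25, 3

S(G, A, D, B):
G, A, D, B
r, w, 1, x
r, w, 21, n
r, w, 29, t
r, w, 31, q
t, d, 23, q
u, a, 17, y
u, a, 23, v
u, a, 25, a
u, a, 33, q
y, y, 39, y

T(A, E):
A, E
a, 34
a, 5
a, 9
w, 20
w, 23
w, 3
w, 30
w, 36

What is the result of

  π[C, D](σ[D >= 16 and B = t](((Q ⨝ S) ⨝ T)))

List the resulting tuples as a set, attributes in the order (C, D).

{(18, 29), (35, 29), (4, 29)}

Joining Q and S on G, A yields {(r, w, 18, 24, 1, x), (r, w, 18, 24, 21, n), (r, w, 18, 24, 29, t), (r, w, 18, 24, 31, q), (r, w, 35, 20, 1, x), (r, w, 35, 20, 21, n), (r, w, 35, 20, 29, t), (r, w, 35, 20, 31, q), (r, w, 4, 25, 1, x), (r, w, 4, 25, 21, n), (r, w, 4, 25, 29, t), (r, w, 4, 25, 31, q), (r, w, 4, 33, 1, x), (r, w, 4, 33, 21, n), (r, w, 4, 33, 29, t), (r, w, 4, 33, 31, q), (u, a, 15, 13, 17, y), (u, a, 15, 13, 23, v), (u, a, 15, 13, 25, a), (u, a, 15, 13, 33, q), (u, a, 21, 26, 17, y), (u, a, 21, 26, 23, v), (u, a, 21, 26, 25, a), (u, a, 21, 26, 33, q), (y, y, 13, 31, 39, y), (y, y, 25, 3, 39, y)}.
Joining (Q ⨝ S) and T on A yields {(r, w, 18, 24, 1, x, 20), (r, w, 18, 24, 1, x, 23), (r, w, 18, 24, 1, x, 3), (r, w, 18, 24, 1, x, 30), (r, w, 18, 24, 1, x, 36), (r, w, 18, 24, 21, n, 20), (r, w, 18, 24, 21, n, 23), (r, w, 18, 24, 21, n, 3), (r, w, 18, 24, 21, n, 30), (r, w, 18, 24, 21, n, 36), (r, w, 18, 24, 29, t, 20), (r, w, 18, 24, 29, t, 23), (r, w, 18, 24, 29, t, 3), (r, w, 18, 24, 29, t, 30), (r, w, 18, 24, 29, t, 36), (r, w, 18, 24, 31, q, 20), (r, w, 18, 24, 31, q, 23), (r, w, 18, 24, 31, q, 3), (r, w, 18, 24, 31, q, 30), (r, w, 18, 24, 31, q, 36), (r, w, 35, 20, 1, x, 20), (r, w, 35, 20, 1, x, 23), (r, w, 35, 20, 1, x, 3), (r, w, 35, 20, 1, x, 30), (r, w, 35, 20, 1, x, 36), (r, w, 35, 20, 21, n, 20), (r, w, 35, 20, 21, n, 23), (r, w, 35, 20, 21, n, 3), (r, w, 35, 20, 21, n, 30), (r, w, 35, 20, 21, n, 36), (r, w, 35, 20, 29, t, 20), (r, w, 35, 20, 29, t, 23), (r, w, 35, 20, 29, t, 3), (r, w, 35, 20, 29, t, 30), (r, w, 35, 20, 29, t, 36), (r, w, 35, 20, 31, q, 20), (r, w, 35, 20, 31, q, 23), (r, w, 35, 20, 31, q, 3), (r, w, 35, 20, 31, q, 30), (r, w, 35, 20, 31, q, 36), (r, w, 4, 25, 1, x, 20), (r, w, 4, 25, 1, x, 23), (r, w, 4, 25, 1, x, 3), (r, w, 4, 25, 1, x, 30), (r, w, 4, 25, 1, x, 36), (r, w, 4, 25, 21, n, 20), (r, w, 4, 25, 21, n, 23), (r, w, 4, 25, 21, n, 3), (r, w, 4, 25, 21, n, 30), (r, w, 4, 25, 21, n, 36), (r, w, 4, 25, 29, t, 20), (r, w, 4, 25, 29, t, 23), (r, w, 4, 25, 29, t, 3), (r, w, 4, 25, 29, t, 30), (r, w, 4, 25, 29, t, 36), (r, w, 4, 25, 31, q, 20), (r, w, 4, 25, 31, q, 23), (r, w, 4, 25, 31, q, 3), (r, w, 4, 25, 31, q, 30), (r, w, 4, 25, 31, q, 36), (r, w, 4, 33, 1, x, 20), (r, w, 4, 33, 1, x, 23), (r, w, 4, 33, 1, x, 3), (r, w, 4, 33, 1, x, 30), (r, w, 4, 33, 1, x, 36), (r, w, 4, 33, 21, n, 20), (r, w, 4, 33, 21, n, 23), (r, w, 4, 33, 21, n, 3), (r, w, 4, 33, 21, n, 30), (r, w, 4, 33, 21, n, 36), (r, w, 4, 33, 29, t, 20), (r, w, 4, 33, 29, t, 23), (r, w, 4, 33, 29, t, 3), (r, w, 4, 33, 29, t, 30), (r, w, 4, 33, 29, t, 36), (r, w, 4, 33, 31, q, 20), (r, w, 4, 33, 31, q, 23), (r, w, 4, 33, 31, q, 3), (r, w, 4, 33, 31, q, 30), (r, w, 4, 33, 31, q, 36), (u, a, 15, 13, 17, y, 34), (u, a, 15, 13, 17, y, 5), (u, a, 15, 13, 17, y, 9), (u, a, 15, 13, 23, v, 34), (u, a, 15, 13, 23, v, 5), (u, a, 15, 13, 23, v, 9), (u, a, 15, 13, 25, a, 34), (u, a, 15, 13, 25, a, 5), (u, a, 15, 13, 25, a, 9), (u, a, 15, 13, 33, q, 34), (u, a, 15, 13, 33, q, 5), (u, a, 15, 13, 33, q, 9), (u, a, 21, 26, 17, y, 34), (u, a, 21, 26, 17, y, 5), (u, a, 21, 26, 17, y, 9), (u, a, 21, 26, 23, v, 34), (u, a, 21, 26, 23, v, 5), (u, a, 21, 26, 23, v, 9), (u, a, 21, 26, 25, a, 34), (u, a, 21, 26, 25, a, 5), (u, a, 21, 26, 25, a, 9), (u, a, 21, 26, 33, q, 34), (u, a, 21, 26, 33, q, 5), (u, a, 21, 26, 33, q, 9)}.
σ[D >= 16 and B = t]: keep tuples satisfying D >= 16 and B = t → {(r, w, 18, 24, 29, t, 20), (r, w, 18, 24, 29, t, 23), (r, w, 18, 24, 29, t, 3), (r, w, 18, 24, 29, t, 30), (r, w, 18, 24, 29, t, 36), (r, w, 35, 20, 29, t, 20), (r, w, 35, 20, 29, t, 23), (r, w, 35, 20, 29, t, 3), (r, w, 35, 20, 29, t, 30), (r, w, 35, 20, 29, t, 36), (r, w, 4, 25, 29, t, 20), (r, w, 4, 25, 29, t, 23), (r, w, 4, 25, 29, t, 3), (r, w, 4, 25, 29, t, 30), (r, w, 4, 25, 29, t, 36), (r, w, 4, 33, 29, t, 20), (r, w, 4, 33, 29, t, 23), (r, w, 4, 33, 29, t, 3), (r, w, 4, 33, 29, t, 30), (r, w, 4, 33, 29, t, 36)}
π_{C, D} gives {(18, 29), (35, 29), (4, 29)} (17 duplicate(s) eliminated).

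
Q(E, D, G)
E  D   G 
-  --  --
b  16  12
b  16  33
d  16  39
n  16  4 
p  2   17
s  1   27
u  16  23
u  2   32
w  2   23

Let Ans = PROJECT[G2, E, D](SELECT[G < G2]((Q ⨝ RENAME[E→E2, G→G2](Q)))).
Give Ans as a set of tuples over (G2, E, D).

{(12, n, 16), (23, b, 16), (23, n, 16), (23, p, 2), (32, p, 2), (32, w, 2), (33, b, 16), (33, n, 16), (33, u, 16), (39, b, 16), (39, n, 16), (39, u, 16)}

ρ[E→E2, G→G2]: schema becomes (E2, D, G2); tuples unchanged.
Joining Q and RENAME[E→E2, G→G2](Q) on D yields {(b, 16, 12, b, 12), (b, 16, 12, b, 33), (b, 16, 12, d, 39), (b, 16, 12, n, 4), (b, 16, 12, u, 23), (b, 16, 33, b, 12), (b, 16, 33, b, 33), (b, 16, 33, d, 39), (b, 16, 33, n, 4), (b, 16, 33, u, 23), (d, 16, 39, b, 12), (d, 16, 39, b, 33), (d, 16, 39, d, 39), (d, 16, 39, n, 4), (d, 16, 39, u, 23), (n, 16, 4, b, 12), (n, 16, 4, b, 33), (n, 16, 4, d, 39), (n, 16, 4, n, 4), (n, 16, 4, u, 23), (p, 2, 17, p, 17), (p, 2, 17, u, 32), (p, 2, 17, w, 23), (s, 1, 27, s, 27), (u, 16, 23, b, 12), (u, 16, 23, b, 33), (u, 16, 23, d, 39), (u, 16, 23, n, 4), (u, 16, 23, u, 23), (u, 2, 32, p, 17), (u, 2, 32, u, 32), (u, 2, 32, w, 23), (w, 2, 23, p, 17), (w, 2, 23, u, 32), (w, 2, 23, w, 23)}.
Filtering on G < G2 leaves {(b, 16, 12, b, 33), (b, 16, 12, d, 39), (b, 16, 12, u, 23), (b, 16, 33, d, 39), (n, 16, 4, b, 12), (n, 16, 4, b, 33), (n, 16, 4, d, 39), (n, 16, 4, u, 23), (p, 2, 17, u, 32), (p, 2, 17, w, 23), (u, 16, 23, b, 33), (u, 16, 23, d, 39), (w, 2, 23, u, 32)}.
Projecting to G2, E, D (1 duplicate(s) eliminated): {(12, n, 16), (23, b, 16), (23, n, 16), (23, p, 2), (32, p, 2), (32, w, 2), (33, b, 16), (33, n, 16), (33, u, 16), (39, b, 16), (39, n, 16), (39, u, 16)}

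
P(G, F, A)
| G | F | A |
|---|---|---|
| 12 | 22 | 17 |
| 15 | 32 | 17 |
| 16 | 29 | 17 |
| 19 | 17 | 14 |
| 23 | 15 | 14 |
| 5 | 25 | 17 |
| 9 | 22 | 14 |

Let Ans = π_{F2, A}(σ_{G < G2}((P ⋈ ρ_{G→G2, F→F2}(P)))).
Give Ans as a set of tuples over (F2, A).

{(15, 14), (17, 14), (22, 17), (29, 17), (32, 17)}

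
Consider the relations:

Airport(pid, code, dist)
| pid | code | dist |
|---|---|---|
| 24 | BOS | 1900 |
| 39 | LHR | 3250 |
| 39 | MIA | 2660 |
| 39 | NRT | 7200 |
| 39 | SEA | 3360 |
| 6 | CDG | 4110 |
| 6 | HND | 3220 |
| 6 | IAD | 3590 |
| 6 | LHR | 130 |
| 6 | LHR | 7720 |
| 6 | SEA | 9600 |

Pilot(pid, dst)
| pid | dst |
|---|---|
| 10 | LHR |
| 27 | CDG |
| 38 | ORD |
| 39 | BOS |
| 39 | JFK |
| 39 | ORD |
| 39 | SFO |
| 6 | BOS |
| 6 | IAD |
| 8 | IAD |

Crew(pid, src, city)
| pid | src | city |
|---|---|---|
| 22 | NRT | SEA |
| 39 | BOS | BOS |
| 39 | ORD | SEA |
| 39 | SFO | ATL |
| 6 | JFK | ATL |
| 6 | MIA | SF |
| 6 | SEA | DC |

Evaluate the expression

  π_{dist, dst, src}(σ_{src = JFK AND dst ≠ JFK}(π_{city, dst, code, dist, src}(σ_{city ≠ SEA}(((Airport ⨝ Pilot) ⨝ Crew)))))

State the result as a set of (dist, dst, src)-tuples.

{(130, BOS, JFK), (130, IAD, JFK), (3220, BOS, JFK), (3220, IAD, JFK), (3590, BOS, JFK), (3590, IAD, JFK), (4110, BOS, JFK), (4110, IAD, JFK), (7720, BOS, JFK), (7720, IAD, JFK), (9600, BOS, JFK), (9600, IAD, JFK)}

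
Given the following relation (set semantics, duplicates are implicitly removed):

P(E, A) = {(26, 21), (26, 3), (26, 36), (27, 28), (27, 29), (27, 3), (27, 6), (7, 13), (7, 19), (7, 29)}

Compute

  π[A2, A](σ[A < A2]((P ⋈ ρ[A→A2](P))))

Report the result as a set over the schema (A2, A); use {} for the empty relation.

{(19, 13), (21, 3), (28, 3), (28, 6), (29, 13), (29, 19), (29, 28), (29, 3), (29, 6), (36, 21), (36, 3), (6, 3)}

ρ[A→A2]: schema becomes (E, A2); tuples unchanged.
Natural join on E: {(26, 21, 21), (26, 21, 3), (26, 21, 36), (26, 3, 21), (26, 3, 3), (26, 3, 36), (26, 36, 21), (26, 36, 3), (26, 36, 36), (27, 28, 28), (27, 28, 29), (27, 28, 3), (27, 28, 6), (27, 29, 28), (27, 29, 29), (27, 29, 3), (27, 29, 6), (27, 3, 28), (27, 3, 29), (27, 3, 3), (27, 3, 6), (27, 6, 28), (27, 6, 29), (27, 6, 3), (27, 6, 6), (7, 13, 13), (7, 13, 19), (7, 13, 29), (7, 19, 13), (7, 19, 19), (7, 19, 29), (7, 29, 13), (7, 29, 19), (7, 29, 29)}
Selection A < A2: {(26, 21, 36), (26, 3, 21), (26, 3, 36), (27, 28, 29), (27, 3, 28), (27, 3, 29), (27, 3, 6), (27, 6, 28), (27, 6, 29), (7, 13, 19), (7, 13, 29), (7, 19, 29)}
Keep only column(s) A2, A: {(19, 13), (21, 3), (28, 3), (28, 6), (29, 13), (29, 19), (29, 28), (29, 3), (29, 6), (36, 21), (36, 3), (6, 3)}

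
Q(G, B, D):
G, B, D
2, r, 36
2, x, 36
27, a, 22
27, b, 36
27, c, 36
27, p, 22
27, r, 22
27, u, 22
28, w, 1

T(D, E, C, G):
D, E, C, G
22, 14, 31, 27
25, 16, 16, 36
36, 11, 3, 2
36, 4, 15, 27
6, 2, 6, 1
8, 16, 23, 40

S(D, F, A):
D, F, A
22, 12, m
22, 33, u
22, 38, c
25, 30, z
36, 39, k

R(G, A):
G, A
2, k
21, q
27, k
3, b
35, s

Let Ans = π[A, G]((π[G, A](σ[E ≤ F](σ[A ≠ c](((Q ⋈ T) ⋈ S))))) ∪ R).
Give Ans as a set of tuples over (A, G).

Joining Q and T on G, D yields {(2, r, 36, 11, 3), (2, x, 36, 11, 3), (27, a, 22, 14, 31), (27, b, 36, 4, 15), (27, c, 36, 4, 15), (27, p, 22, 14, 31), (27, r, 22, 14, 31), (27, u, 22, 14, 31)}.
Joining (Q ⋈ T) and S on D yields {(2, r, 36, 11, 3, 39, k), (2, x, 36, 11, 3, 39, k), (27, a, 22, 14, 31, 12, m), (27, a, 22, 14, 31, 33, u), (27, a, 22, 14, 31, 38, c), (27, b, 36, 4, 15, 39, k), (27, c, 36, 4, 15, 39, k), (27, p, 22, 14, 31, 12, m), (27, p, 22, 14, 31, 33, u), (27, p, 22, 14, 31, 38, c), (27, r, 22, 14, 31, 12, m), (27, r, 22, 14, 31, 33, u), (27, r, 22, 14, 31, 38, c), (27, u, 22, 14, 31, 12, m), (27, u, 22, 14, 31, 33, u), (27, u, 22, 14, 31, 38, c)}.
σ[A ≠ c]: keep tuples satisfying A ≠ c → {(2, r, 36, 11, 3, 39, k), (2, x, 36, 11, 3, 39, k), (27, a, 22, 14, 31, 12, m), (27, a, 22, 14, 31, 33, u), (27, b, 36, 4, 15, 39, k), (27, c, 36, 4, 15, 39, k), (27, p, 22, 14, 31, 12, m), (27, p, 22, 14, 31, 33, u), (27, r, 22, 14, 31, 12, m), (27, r, 22, 14, 31, 33, u), (27, u, 22, 14, 31, 12, m), (27, u, 22, 14, 31, 33, u)}
σ[E ≤ F]: keep tuples satisfying E ≤ F → {(2, r, 36, 11, 3, 39, k), (2, x, 36, 11, 3, 39, k), (27, a, 22, 14, 31, 33, u), (27, b, 36, 4, 15, 39, k), (27, c, 36, 4, 15, 39, k), (27, p, 22, 14, 31, 33, u), (27, r, 22, 14, 31, 33, u), (27, u, 22, 14, 31, 33, u)}
π_{G, A} gives {(2, k), (27, k), (27, u)} (5 duplicate(s) eliminated).
Union: {(2, k), (27, k), (27, u)} with {(2, k), (21, q), (27, k), (3, b), (35, s)} → {(2, k), (21, q), (27, k), (27, u), (3, b), (35, s)}
π_{A, G} gives {(b, 3), (k, 2), (k, 27), (q, 21), (s, 35), (u, 27)}.

{(b, 3), (k, 2), (k, 27), (q, 21), (s, 35), (u, 27)}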